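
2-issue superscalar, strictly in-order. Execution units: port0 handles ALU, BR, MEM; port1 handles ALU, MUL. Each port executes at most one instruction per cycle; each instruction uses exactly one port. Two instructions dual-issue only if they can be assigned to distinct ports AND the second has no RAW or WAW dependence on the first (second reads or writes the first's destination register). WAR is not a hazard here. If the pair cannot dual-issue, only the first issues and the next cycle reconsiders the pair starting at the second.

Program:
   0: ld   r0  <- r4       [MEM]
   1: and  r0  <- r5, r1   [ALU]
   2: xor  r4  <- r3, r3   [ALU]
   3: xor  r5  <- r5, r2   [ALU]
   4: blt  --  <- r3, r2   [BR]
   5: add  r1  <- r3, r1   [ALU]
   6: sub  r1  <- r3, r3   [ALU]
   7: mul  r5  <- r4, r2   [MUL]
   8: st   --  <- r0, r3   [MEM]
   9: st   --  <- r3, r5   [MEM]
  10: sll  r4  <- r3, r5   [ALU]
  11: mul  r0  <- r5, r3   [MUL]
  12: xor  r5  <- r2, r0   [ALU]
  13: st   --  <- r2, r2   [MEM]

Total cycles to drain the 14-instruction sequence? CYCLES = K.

CYCLES = 9

#0 head=0: ld i0 WAW r0
#1 head=1: and+xor i1,i2 pair
#2 head=3: xor+blt i3,i4 pair
#3 head=5: add i5 WAW r1
#4 head=6: sub+mul i6,i7 pair
#5 head=8: st i8 no-port MEM/MEM
#6 head=9: st+sll i9,i10 pair
#7 head=11: mul i11 RAW r0
#8 head=12: xor+st i12,i13 pair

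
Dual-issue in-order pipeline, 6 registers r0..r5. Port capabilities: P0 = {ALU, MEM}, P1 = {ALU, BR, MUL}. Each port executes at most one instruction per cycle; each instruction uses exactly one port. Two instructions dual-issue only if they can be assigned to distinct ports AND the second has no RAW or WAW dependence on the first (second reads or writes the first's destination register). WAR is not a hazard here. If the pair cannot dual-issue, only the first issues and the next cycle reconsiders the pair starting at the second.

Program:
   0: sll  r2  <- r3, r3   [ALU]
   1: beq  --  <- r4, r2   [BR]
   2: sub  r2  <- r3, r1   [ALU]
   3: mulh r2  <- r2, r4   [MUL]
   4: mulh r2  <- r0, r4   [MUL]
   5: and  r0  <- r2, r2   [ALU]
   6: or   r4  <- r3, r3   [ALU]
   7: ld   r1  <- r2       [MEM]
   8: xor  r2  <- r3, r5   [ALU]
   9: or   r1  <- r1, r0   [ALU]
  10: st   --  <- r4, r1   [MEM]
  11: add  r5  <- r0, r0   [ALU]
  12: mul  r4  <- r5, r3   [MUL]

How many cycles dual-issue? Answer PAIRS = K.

c0: i0 sll  RAW r2
c1: i1/i2 beq+sub  dual
c2: i3 mulh  no-port MUL/MUL
c3: i4 mulh  RAW r2
c4: i5/i6 and+or  dual
c5: i7/i8 ld+xor  dual
c6: i9 or  RAW r1
c7: i10/i11 st+add  dual
c8: i12 mul  tail

PAIRS = 4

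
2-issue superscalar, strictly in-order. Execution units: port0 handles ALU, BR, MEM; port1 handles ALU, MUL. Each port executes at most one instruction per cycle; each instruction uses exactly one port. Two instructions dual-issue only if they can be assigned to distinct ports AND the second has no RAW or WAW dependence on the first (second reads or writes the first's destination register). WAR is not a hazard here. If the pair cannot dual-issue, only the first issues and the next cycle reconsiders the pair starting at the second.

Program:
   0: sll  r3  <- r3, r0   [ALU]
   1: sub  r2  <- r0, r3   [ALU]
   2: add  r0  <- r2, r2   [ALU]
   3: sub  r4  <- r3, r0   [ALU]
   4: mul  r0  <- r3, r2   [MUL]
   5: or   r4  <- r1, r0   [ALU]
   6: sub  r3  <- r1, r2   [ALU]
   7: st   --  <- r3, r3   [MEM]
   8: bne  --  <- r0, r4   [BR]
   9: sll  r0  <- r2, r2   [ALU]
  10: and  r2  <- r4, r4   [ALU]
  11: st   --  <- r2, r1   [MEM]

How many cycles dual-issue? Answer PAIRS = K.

c0: i0 sll  RAW r3
c1: i1 sub  RAW r2
c2: i2 add  RAW r0
c3: i3&i4 sub/mul  pair
c4: i5&i6 or/sub  pair
c5: i7 st  no-port MEM/BR
c6: i8&i9 bne/sll  pair
c7: i10 and  RAW r2
c8: i11 st  tail

PAIRS = 3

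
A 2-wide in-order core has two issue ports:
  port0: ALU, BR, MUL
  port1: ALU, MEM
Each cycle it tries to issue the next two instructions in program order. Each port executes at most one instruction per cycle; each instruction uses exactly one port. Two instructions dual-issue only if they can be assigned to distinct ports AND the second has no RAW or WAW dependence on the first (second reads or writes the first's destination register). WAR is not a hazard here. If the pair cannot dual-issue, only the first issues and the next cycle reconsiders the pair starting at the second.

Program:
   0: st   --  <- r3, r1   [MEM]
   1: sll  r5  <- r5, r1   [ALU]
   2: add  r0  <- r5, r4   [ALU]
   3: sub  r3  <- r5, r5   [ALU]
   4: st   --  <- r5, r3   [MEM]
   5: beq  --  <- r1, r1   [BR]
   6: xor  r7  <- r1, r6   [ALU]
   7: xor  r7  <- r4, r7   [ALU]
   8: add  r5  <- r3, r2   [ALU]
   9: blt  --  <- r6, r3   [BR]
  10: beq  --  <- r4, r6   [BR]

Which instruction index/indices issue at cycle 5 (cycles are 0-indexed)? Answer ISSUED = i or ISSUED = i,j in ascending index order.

c0: i0/i1 st;sll  dual
c1: i2/i3 add;sub  dual
c2: i4/i5 st;beq  dual
c3: i6 xor  RAW+WAW r7
c4: i7/i8 xor;add  dual
c5: i9 blt  no-port BR/BR
c6: i10 beq  tail

ISSUED = 9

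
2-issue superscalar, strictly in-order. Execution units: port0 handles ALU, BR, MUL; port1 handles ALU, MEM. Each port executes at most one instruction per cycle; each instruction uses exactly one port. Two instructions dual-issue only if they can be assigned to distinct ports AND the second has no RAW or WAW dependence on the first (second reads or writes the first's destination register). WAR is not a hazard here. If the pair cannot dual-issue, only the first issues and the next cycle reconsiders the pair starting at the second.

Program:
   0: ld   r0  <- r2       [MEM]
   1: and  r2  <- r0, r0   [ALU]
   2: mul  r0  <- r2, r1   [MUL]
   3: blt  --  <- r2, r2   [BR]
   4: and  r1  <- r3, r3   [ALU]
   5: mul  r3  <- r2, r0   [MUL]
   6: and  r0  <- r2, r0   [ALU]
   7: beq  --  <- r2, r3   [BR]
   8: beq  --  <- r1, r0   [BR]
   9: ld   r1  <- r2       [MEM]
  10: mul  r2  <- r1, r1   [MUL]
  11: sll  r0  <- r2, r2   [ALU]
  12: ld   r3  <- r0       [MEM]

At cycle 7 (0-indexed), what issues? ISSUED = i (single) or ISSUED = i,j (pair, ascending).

#0 head=0: ld i0 RAW r0
#1 head=1: and i1 RAW r2
#2 head=2: mul i2 no-port MUL/BR
#3 head=3: blt/and i3&i4 pair
#4 head=5: mul/and i5&i6 pair
#5 head=7: beq i7 no-port BR/BR
#6 head=8: beq/ld i8&i9 pair
#7 head=10: mul i10 RAW r2
#8 head=11: sll i11 RAW r0
#9 head=12: ld i12 tail

ISSUED = 10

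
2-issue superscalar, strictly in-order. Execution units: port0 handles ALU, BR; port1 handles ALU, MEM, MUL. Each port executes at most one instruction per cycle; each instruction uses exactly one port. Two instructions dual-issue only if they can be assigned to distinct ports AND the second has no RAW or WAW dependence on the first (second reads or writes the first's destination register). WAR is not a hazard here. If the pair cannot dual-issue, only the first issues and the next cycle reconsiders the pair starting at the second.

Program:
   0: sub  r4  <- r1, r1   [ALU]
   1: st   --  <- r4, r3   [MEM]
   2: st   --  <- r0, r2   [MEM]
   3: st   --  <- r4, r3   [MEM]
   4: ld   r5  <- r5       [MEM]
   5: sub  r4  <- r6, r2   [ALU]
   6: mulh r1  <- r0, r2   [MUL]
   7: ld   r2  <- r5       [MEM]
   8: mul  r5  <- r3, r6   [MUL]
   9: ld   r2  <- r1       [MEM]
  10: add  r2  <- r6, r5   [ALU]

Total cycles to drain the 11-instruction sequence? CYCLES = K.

CYCLES = 10

0. sub.ALU @i0  | RAW r4
1. st.MEM @i1  | no-port MEM/MEM
2. st.MEM @i2  | no-port MEM/MEM
3. st.MEM @i3  | no-port MEM/MEM
4. ld.MEM;sub.ALU @i4&i5  | 2-wide
5. mulh.MUL @i6  | no-port MUL/MEM
6. ld.MEM @i7  | no-port MEM/MUL
7. mul.MUL @i8  | no-port MUL/MEM
8. ld.MEM @i9  | WAW r2
9. add.ALU @i10  | tail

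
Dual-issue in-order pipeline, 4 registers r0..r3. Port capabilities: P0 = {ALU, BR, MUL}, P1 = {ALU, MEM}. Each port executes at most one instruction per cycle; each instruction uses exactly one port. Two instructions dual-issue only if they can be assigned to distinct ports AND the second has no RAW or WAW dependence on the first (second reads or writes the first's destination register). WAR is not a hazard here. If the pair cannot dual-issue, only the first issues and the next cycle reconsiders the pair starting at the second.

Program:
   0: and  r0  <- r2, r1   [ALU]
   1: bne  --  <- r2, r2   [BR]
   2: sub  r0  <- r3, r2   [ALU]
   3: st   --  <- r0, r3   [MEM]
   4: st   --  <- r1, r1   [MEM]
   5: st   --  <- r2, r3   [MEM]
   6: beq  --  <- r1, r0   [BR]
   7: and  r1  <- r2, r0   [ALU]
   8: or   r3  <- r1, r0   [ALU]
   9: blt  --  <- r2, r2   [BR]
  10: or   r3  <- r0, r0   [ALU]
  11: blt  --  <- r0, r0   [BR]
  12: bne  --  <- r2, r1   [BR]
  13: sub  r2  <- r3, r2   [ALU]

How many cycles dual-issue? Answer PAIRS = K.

PAIRS = 5

  cy0 -> i0&i1 (and+bne) dual
  cy1 -> i2 (sub) RAW r0
  cy2 -> i3 (st) no-port MEM/MEM
  cy3 -> i4 (st) no-port MEM/MEM
  cy4 -> i5&i6 (st+beq) dual
  cy5 -> i7 (and) RAW r1
  cy6 -> i8&i9 (or+blt) dual
  cy7 -> i10&i11 (or+blt) dual
  cy8 -> i12&i13 (bne+sub) dual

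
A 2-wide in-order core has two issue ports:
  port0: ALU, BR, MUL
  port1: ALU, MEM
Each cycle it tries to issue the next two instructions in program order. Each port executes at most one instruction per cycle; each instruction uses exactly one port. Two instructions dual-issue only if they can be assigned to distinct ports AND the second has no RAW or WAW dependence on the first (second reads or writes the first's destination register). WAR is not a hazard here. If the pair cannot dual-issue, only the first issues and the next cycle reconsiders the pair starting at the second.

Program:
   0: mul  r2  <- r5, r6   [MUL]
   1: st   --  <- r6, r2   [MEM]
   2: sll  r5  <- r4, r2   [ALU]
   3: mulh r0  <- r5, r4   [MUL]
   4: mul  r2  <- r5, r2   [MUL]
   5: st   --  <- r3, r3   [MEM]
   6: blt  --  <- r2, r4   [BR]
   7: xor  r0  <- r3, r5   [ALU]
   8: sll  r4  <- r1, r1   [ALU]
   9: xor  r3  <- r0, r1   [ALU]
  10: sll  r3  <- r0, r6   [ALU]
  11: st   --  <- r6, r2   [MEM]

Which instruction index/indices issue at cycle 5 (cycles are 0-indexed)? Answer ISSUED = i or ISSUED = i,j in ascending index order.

#0 head=0: mul i0 RAW r2
#1 head=1: st;sll i1/i2 dual
#2 head=3: mulh i3 no-port MUL/MUL
#3 head=4: mul;st i4/i5 dual
#4 head=6: blt;xor i6/i7 dual
#5 head=8: sll;xor i8/i9 dual
#6 head=10: sll;st i10/i11 dual

ISSUED = 8,9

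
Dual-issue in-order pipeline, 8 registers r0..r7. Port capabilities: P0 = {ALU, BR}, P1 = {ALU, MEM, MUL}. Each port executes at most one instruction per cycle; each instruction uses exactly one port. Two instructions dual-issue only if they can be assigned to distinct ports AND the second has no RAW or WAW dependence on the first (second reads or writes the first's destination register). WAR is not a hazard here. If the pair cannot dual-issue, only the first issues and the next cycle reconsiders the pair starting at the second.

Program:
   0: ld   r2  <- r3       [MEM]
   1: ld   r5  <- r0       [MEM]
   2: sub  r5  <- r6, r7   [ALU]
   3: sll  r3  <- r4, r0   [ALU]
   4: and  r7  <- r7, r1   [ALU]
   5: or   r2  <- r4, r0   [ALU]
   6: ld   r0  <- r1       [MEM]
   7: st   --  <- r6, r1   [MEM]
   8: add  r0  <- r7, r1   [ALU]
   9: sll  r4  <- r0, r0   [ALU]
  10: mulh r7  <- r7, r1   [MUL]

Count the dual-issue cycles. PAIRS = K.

#0 head=0: ld i0 no-port MEM/MEM
#1 head=1: ld i1 WAW r5
#2 head=2: sub+sll i2,i3 2-wide
#3 head=4: and+or i4,i5 2-wide
#4 head=6: ld i6 no-port MEM/MEM
#5 head=7: st+add i7,i8 2-wide
#6 head=9: sll+mulh i9,i10 2-wide

PAIRS = 4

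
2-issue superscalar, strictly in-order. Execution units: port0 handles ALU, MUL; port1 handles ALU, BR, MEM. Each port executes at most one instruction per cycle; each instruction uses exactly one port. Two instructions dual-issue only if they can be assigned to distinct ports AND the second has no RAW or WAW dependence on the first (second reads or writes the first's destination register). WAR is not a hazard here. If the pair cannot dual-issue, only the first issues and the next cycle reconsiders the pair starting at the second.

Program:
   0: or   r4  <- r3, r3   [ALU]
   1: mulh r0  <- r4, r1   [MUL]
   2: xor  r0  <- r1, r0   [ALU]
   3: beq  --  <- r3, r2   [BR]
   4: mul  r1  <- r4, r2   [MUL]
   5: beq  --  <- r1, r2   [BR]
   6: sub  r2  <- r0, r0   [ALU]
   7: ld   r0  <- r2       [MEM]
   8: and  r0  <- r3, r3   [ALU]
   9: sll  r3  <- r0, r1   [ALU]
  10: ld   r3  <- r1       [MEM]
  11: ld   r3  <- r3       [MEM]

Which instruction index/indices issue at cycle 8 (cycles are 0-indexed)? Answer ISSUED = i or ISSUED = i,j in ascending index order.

ISSUED = 10

c0: i0 or  RAW r4
c1: i1 mulh  RAW+WAW r0
c2: i2&i3 xor beq  pair
c3: i4 mul  RAW r1
c4: i5&i6 beq sub  pair
c5: i7 ld  WAW r0
c6: i8 and  RAW r0
c7: i9 sll  WAW r3
c8: i10 ld  no-port MEM/MEM
c9: i11 ld  tail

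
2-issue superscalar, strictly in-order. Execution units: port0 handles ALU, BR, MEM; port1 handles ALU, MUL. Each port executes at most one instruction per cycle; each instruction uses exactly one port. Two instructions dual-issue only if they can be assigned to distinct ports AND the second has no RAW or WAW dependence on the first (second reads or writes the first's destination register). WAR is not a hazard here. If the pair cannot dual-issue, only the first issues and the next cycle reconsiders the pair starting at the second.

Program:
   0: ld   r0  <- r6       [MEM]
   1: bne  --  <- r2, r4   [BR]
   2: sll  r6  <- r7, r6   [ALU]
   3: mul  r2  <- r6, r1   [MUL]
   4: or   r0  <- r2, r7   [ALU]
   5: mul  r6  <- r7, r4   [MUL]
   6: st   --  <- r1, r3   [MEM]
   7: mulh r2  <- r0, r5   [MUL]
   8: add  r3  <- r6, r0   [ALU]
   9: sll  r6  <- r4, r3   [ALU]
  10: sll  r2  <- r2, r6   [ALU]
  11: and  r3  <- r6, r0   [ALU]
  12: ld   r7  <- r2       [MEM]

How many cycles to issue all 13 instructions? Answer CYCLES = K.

0. ld.MEM @i0  | no-port MEM/BR
1. bne.BR sll.ALU @i1/i2  | dual
2. mul.MUL @i3  | RAW r2
3. or.ALU mul.MUL @i4/i5  | dual
4. st.MEM mulh.MUL @i6/i7  | dual
5. add.ALU @i8  | RAW r3
6. sll.ALU @i9  | RAW r6
7. sll.ALU and.ALU @i10/i11  | dual
8. ld.MEM @i12  | tail

CYCLES = 9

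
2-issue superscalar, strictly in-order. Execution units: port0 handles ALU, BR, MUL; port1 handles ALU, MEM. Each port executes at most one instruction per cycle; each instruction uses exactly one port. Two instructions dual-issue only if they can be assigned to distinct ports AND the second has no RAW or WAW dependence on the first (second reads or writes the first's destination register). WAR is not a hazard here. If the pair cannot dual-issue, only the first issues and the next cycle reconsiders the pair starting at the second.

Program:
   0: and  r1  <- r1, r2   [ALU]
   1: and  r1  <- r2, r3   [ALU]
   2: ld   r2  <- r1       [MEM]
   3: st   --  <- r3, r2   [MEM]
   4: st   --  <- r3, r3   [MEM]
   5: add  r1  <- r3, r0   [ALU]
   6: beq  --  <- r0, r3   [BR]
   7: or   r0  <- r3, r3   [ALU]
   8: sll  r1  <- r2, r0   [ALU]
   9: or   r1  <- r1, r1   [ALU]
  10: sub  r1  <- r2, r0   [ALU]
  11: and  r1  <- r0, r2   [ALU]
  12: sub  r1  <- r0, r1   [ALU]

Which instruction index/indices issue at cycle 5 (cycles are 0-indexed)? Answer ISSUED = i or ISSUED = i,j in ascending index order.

  cy0 -> i0 (and.ALU) WAW r1
  cy1 -> i1 (and.ALU) RAW r1
  cy2 -> i2 (ld.MEM) no-port MEM/MEM
  cy3 -> i3 (st.MEM) no-port MEM/MEM
  cy4 -> i4&i5 (st.MEM add.ALU) dual
  cy5 -> i6&i7 (beq.BR or.ALU) dual
  cy6 -> i8 (sll.ALU) RAW+WAW r1
  cy7 -> i9 (or.ALU) WAW r1
  cy8 -> i10 (sub.ALU) WAW r1
  cy9 -> i11 (and.ALU) RAW+WAW r1
  cy10 -> i12 (sub.ALU) tail

ISSUED = 6,7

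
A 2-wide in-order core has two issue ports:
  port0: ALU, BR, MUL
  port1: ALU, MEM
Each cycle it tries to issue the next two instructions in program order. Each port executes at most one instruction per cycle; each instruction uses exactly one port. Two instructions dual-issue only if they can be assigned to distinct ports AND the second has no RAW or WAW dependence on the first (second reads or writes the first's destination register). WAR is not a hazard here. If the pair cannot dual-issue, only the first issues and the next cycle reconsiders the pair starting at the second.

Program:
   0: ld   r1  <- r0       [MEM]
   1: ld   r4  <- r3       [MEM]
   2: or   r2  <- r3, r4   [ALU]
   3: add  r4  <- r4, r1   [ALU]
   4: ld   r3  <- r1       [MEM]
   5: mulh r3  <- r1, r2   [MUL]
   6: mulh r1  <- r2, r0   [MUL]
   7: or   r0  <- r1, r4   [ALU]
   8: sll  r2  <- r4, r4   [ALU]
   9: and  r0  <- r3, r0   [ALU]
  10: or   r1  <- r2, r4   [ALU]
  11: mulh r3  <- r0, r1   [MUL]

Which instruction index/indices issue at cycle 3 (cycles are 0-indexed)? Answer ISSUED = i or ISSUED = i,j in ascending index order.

ISSUED = 4

c0: i0 ld.MEM  no-port MEM/MEM
c1: i1 ld.MEM  RAW r4
c2: i2/i3 or.ALU add.ALU  dual
c3: i4 ld.MEM  WAW r3
c4: i5 mulh.MUL  no-port MUL/MUL
c5: i6 mulh.MUL  RAW r1
c6: i7/i8 or.ALU sll.ALU  dual
c7: i9/i10 and.ALU or.ALU  dual
c8: i11 mulh.MUL  tail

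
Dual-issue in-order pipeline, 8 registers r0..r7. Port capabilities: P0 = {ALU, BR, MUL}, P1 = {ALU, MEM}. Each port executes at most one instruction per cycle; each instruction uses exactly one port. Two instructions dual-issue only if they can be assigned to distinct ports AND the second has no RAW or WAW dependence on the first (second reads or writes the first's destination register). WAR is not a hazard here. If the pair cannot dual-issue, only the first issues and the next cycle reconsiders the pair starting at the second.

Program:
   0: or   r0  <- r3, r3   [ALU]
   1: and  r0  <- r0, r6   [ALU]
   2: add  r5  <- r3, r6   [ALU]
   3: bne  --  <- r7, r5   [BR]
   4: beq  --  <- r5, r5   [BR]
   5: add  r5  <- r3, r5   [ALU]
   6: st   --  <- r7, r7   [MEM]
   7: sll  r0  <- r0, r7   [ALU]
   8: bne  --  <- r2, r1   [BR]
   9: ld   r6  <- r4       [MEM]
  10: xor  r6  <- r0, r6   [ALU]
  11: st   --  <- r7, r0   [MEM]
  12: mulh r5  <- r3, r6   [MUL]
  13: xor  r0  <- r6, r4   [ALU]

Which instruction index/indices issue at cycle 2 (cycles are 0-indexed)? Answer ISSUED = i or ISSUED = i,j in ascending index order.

c0: i0 or  RAW+WAW r0
c1: i1&i2 and/add  dual
c2: i3 bne  no-port BR/BR
c3: i4&i5 beq/add  dual
c4: i6&i7 st/sll  dual
c5: i8&i9 bne/ld  dual
c6: i10&i11 xor/st  dual
c7: i12&i13 mulh/xor  dual

ISSUED = 3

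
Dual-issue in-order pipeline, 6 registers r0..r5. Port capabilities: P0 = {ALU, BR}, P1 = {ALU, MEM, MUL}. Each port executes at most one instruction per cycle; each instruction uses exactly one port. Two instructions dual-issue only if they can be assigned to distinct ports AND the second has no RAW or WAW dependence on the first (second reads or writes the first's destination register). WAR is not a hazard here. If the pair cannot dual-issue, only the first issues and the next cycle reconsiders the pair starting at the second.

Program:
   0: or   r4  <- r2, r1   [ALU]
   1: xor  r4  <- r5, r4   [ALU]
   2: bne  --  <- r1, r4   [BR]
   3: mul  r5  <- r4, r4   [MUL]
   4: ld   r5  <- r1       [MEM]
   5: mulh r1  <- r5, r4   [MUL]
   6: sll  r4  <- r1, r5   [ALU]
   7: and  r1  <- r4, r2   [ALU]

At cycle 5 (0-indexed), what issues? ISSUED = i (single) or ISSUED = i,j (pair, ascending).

t=0 i0:or.ALU ; RAW+WAW r4
t=1 i1:xor.ALU ; RAW r4
t=2 i2,i3:bne.BR;mul.MUL ; dual
t=3 i4:ld.MEM ; no-port MEM/MUL
t=4 i5:mulh.MUL ; RAW r1
t=5 i6:sll.ALU ; RAW r4
t=6 i7:and.ALU ; tail

ISSUED = 6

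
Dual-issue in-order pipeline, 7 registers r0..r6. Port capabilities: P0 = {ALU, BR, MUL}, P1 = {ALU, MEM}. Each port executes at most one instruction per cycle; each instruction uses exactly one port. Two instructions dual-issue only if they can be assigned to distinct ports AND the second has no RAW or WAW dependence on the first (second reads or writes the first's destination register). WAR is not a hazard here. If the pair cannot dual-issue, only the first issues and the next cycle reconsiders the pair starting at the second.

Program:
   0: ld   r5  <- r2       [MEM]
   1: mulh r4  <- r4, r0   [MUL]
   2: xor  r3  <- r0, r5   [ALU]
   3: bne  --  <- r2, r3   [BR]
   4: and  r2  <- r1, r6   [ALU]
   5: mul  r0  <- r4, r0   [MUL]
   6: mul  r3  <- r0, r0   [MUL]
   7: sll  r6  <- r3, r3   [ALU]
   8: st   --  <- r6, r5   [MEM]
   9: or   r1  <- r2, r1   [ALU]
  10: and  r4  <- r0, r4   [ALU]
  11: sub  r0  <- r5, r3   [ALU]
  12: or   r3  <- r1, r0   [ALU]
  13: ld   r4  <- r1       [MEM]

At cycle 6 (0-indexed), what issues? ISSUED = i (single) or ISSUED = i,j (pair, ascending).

ISSUED = 8,9

c0: i0&i1 ld.MEM mulh.MUL  pair
c1: i2 xor.ALU  RAW r3
c2: i3&i4 bne.BR and.ALU  pair
c3: i5 mul.MUL  no-port MUL/MUL
c4: i6 mul.MUL  RAW r3
c5: i7 sll.ALU  RAW r6
c6: i8&i9 st.MEM or.ALU  pair
c7: i10&i11 and.ALU sub.ALU  pair
c8: i12&i13 or.ALU ld.MEM  pair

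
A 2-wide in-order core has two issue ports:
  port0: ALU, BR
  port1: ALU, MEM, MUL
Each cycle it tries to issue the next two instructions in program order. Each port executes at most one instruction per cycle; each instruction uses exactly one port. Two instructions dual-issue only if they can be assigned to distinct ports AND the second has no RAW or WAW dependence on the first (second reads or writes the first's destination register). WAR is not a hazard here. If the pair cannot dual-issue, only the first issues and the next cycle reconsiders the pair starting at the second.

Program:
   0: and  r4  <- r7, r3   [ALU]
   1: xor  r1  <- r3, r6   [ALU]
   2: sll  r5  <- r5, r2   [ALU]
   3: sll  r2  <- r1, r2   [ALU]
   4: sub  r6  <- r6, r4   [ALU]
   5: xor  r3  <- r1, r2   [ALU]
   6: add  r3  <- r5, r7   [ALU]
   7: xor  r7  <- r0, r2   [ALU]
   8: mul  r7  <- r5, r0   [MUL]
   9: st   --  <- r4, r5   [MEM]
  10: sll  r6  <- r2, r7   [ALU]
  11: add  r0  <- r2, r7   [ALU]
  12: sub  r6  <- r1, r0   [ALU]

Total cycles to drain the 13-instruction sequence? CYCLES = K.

CYCLES = 8

0. and.ALU;xor.ALU @i0+i1  | dual
1. sll.ALU;sll.ALU @i2+i3  | dual
2. sub.ALU;xor.ALU @i4+i5  | dual
3. add.ALU;xor.ALU @i6+i7  | dual
4. mul.MUL @i8  | no-port MUL/MEM
5. st.MEM;sll.ALU @i9+i10  | dual
6. add.ALU @i11  | RAW r0
7. sub.ALU @i12  | tail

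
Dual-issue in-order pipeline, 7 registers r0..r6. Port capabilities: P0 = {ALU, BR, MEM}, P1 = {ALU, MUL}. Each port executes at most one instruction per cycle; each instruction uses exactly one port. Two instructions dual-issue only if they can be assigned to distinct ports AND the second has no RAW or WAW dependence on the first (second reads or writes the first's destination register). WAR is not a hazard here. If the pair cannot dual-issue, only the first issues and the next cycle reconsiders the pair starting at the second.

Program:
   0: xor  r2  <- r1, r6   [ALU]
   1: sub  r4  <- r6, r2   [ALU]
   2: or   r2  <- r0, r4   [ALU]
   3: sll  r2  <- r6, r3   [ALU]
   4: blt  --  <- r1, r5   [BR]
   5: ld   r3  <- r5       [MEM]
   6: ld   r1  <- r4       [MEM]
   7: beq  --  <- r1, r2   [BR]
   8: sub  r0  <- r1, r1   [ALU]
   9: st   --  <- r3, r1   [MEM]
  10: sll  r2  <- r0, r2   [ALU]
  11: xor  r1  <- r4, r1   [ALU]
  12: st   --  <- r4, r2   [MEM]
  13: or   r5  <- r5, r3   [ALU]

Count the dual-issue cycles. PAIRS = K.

#0 head=0: xor.ALU i0 RAW r2
#1 head=1: sub.ALU i1 RAW r4
#2 head=2: or.ALU i2 WAW r2
#3 head=3: sll.ALU;blt.BR i3,i4 dual
#4 head=5: ld.MEM i5 no-port MEM/MEM
#5 head=6: ld.MEM i6 no-port MEM/BR
#6 head=7: beq.BR;sub.ALU i7,i8 dual
#7 head=9: st.MEM;sll.ALU i9,i10 dual
#8 head=11: xor.ALU;st.MEM i11,i12 dual
#9 head=13: or.ALU i13 tail

PAIRS = 4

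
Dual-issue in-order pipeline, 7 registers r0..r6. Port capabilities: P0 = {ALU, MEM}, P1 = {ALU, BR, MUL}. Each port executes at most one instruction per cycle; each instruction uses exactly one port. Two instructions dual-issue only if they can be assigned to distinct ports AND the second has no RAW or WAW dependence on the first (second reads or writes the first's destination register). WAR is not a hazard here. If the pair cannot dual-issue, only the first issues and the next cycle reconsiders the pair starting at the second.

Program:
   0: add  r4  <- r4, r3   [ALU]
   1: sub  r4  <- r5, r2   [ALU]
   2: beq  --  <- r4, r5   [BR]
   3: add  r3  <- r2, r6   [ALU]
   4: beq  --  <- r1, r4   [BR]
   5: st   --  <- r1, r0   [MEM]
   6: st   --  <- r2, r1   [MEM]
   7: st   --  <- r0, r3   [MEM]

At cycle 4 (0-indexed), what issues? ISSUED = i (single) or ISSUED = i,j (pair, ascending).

0. add.ALU @i0  | WAW r4
1. sub.ALU @i1  | RAW r4
2. beq.BR;add.ALU @i2,i3  | pair
3. beq.BR;st.MEM @i4,i5  | pair
4. st.MEM @i6  | no-port MEM/MEM
5. st.MEM @i7  | tail

ISSUED = 6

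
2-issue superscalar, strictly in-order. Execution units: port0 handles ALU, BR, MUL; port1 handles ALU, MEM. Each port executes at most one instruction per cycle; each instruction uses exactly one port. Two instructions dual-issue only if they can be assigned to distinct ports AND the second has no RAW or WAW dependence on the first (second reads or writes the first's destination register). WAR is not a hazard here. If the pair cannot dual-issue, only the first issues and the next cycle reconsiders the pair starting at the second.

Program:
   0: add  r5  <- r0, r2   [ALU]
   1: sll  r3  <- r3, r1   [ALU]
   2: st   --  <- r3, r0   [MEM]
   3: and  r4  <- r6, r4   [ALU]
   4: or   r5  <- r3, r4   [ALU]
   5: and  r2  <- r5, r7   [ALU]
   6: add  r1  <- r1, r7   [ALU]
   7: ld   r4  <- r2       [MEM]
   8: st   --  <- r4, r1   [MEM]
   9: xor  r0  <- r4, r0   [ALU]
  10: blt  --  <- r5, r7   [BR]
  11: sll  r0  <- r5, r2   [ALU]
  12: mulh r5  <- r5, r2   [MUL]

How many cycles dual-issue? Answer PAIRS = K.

t=0 i0/i1:add sll ; pair
t=1 i2/i3:st and ; pair
t=2 i4:or ; RAW r5
t=3 i5/i6:and add ; pair
t=4 i7:ld ; no-port MEM/MEM
t=5 i8/i9:st xor ; pair
t=6 i10/i11:blt sll ; pair
t=7 i12:mulh ; tail

PAIRS = 5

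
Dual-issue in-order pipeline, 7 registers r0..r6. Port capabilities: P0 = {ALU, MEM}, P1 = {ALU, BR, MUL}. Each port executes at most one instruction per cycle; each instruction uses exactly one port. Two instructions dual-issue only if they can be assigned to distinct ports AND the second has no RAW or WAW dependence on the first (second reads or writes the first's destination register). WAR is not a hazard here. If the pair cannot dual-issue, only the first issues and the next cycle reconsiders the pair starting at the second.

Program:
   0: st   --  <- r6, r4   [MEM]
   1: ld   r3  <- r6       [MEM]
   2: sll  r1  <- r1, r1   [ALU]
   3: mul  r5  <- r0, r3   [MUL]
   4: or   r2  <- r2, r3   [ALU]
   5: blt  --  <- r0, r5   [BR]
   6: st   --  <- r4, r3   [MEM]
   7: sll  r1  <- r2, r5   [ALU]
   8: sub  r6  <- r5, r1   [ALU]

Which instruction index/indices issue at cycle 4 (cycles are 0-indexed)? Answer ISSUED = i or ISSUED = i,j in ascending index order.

t=0 i0:st ; no-port MEM/MEM
t=1 i1,i2:ld;sll ; 2-wide
t=2 i3,i4:mul;or ; 2-wide
t=3 i5,i6:blt;st ; 2-wide
t=4 i7:sll ; RAW r1
t=5 i8:sub ; tail

ISSUED = 7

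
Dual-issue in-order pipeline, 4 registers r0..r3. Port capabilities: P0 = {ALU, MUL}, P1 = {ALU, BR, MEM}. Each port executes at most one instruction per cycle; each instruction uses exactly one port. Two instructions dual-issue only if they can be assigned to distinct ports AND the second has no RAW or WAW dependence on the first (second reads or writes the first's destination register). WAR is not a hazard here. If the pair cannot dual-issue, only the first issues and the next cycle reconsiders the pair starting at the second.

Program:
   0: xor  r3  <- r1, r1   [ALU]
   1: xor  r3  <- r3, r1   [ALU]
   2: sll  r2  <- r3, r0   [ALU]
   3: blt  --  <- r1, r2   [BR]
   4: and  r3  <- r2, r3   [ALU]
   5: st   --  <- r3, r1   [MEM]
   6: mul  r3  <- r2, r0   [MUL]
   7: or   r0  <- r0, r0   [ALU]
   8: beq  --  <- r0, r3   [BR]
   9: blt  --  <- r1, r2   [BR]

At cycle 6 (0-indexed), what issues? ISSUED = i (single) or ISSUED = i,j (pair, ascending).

#0 head=0: xor i0 RAW+WAW r3
#1 head=1: xor i1 RAW r3
#2 head=2: sll i2 RAW r2
#3 head=3: blt and i3+i4 2-wide
#4 head=5: st mul i5+i6 2-wide
#5 head=7: or i7 RAW r0
#6 head=8: beq i8 no-port BR/BR
#7 head=9: blt i9 tail

ISSUED = 8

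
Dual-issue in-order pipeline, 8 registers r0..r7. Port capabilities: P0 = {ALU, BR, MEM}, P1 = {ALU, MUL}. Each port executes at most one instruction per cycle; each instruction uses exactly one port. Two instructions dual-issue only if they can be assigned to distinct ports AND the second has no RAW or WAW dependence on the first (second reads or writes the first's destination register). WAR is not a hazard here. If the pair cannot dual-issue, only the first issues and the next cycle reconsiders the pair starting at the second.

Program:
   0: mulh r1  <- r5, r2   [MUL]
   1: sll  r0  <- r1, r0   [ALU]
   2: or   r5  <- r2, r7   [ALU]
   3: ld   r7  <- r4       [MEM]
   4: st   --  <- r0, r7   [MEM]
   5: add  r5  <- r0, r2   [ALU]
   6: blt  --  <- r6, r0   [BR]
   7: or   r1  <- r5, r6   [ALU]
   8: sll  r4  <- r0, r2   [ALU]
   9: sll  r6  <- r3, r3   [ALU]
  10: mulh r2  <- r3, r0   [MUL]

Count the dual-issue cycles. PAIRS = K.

  cy0 -> i0 (mulh.MUL) RAW r1
  cy1 -> i1&i2 (sll.ALU;or.ALU) dual
  cy2 -> i3 (ld.MEM) no-port MEM/MEM
  cy3 -> i4&i5 (st.MEM;add.ALU) dual
  cy4 -> i6&i7 (blt.BR;or.ALU) dual
  cy5 -> i8&i9 (sll.ALU;sll.ALU) dual
  cy6 -> i10 (mulh.MUL) tail

PAIRS = 4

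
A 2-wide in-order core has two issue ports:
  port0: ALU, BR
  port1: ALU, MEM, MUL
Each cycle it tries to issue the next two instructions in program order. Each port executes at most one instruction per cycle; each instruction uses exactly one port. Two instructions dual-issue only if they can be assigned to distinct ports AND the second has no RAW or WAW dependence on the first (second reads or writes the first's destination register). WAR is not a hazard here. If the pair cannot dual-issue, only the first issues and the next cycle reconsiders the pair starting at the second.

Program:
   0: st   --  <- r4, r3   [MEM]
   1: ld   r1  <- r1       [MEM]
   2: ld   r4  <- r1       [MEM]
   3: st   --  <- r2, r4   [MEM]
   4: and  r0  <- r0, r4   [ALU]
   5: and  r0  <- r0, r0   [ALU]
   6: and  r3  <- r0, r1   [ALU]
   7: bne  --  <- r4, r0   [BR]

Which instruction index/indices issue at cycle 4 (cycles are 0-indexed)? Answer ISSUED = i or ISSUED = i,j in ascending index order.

t=0 i0:st ; no-port MEM/MEM
t=1 i1:ld ; no-port MEM/MEM
t=2 i2:ld ; no-port MEM/MEM
t=3 i3,i4:st;and ; dual
t=4 i5:and ; RAW r0
t=5 i6,i7:and;bne ; dual

ISSUED = 5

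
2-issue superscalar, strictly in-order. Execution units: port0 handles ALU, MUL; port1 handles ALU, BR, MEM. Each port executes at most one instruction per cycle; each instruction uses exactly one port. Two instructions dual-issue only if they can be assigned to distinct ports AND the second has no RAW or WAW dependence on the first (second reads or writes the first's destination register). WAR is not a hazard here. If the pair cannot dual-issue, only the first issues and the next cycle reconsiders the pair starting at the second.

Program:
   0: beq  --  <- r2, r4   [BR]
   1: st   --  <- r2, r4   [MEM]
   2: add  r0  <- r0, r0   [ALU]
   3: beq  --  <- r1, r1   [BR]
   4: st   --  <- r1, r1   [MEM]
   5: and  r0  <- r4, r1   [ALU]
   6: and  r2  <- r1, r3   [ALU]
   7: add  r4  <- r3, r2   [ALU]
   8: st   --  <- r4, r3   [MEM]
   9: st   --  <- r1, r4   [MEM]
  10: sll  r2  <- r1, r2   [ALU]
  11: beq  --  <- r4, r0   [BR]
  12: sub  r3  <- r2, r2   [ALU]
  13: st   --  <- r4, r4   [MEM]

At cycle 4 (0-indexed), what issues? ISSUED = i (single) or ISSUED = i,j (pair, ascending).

[0] i0  beq.BR  -- no-port BR/MEM
[1] i1&i2  st.MEM;add.ALU  -- pair
[2] i3  beq.BR  -- no-port BR/MEM
[3] i4&i5  st.MEM;and.ALU  -- pair
[4] i6  and.ALU  -- RAW r2
[5] i7  add.ALU  -- RAW r4
[6] i8  st.MEM  -- no-port MEM/MEM
[7] i9&i10  st.MEM;sll.ALU  -- pair
[8] i11&i12  beq.BR;sub.ALU  -- pair
[9] i13  st.MEM  -- tail

ISSUED = 6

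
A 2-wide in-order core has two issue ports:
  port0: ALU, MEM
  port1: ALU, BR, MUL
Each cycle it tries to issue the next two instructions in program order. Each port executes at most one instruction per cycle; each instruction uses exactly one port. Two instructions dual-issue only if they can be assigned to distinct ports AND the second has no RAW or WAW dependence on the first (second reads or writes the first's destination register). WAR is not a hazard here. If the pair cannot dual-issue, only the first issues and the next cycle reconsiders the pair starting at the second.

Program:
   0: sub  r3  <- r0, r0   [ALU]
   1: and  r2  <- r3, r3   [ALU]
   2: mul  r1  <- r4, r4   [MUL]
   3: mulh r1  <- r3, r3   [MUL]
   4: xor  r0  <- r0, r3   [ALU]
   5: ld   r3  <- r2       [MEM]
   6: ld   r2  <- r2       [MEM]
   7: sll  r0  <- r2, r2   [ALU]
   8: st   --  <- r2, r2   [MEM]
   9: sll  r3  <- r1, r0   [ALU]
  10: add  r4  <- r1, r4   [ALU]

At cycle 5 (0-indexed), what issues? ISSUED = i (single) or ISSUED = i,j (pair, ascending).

0. sub.ALU @i0  | RAW r3
1. and.ALU/mul.MUL @i1,i2  | dual
2. mulh.MUL/xor.ALU @i3,i4  | dual
3. ld.MEM @i5  | no-port MEM/MEM
4. ld.MEM @i6  | RAW r2
5. sll.ALU/st.MEM @i7,i8  | dual
6. sll.ALU/add.ALU @i9,i10  | dual

ISSUED = 7,8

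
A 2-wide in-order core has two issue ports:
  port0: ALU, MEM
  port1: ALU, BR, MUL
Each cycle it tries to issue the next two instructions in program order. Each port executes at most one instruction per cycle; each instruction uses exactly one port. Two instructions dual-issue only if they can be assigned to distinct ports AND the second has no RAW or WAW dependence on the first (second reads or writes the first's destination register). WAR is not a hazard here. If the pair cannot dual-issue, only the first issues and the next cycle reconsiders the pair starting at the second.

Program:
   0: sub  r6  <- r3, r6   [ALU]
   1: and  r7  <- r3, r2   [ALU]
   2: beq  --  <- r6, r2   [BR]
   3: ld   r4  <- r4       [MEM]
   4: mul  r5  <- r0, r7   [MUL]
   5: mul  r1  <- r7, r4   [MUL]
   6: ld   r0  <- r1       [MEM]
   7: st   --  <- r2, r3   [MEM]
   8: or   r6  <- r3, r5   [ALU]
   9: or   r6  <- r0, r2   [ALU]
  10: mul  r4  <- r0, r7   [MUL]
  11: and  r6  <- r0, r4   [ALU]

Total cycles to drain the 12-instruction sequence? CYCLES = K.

t=0 i0&i1:sub;and ; pair
t=1 i2&i3:beq;ld ; pair
t=2 i4:mul ; no-port MUL/MUL
t=3 i5:mul ; RAW r1
t=4 i6:ld ; no-port MEM/MEM
t=5 i7&i8:st;or ; pair
t=6 i9&i10:or;mul ; pair
t=7 i11:and ; tail

CYCLES = 8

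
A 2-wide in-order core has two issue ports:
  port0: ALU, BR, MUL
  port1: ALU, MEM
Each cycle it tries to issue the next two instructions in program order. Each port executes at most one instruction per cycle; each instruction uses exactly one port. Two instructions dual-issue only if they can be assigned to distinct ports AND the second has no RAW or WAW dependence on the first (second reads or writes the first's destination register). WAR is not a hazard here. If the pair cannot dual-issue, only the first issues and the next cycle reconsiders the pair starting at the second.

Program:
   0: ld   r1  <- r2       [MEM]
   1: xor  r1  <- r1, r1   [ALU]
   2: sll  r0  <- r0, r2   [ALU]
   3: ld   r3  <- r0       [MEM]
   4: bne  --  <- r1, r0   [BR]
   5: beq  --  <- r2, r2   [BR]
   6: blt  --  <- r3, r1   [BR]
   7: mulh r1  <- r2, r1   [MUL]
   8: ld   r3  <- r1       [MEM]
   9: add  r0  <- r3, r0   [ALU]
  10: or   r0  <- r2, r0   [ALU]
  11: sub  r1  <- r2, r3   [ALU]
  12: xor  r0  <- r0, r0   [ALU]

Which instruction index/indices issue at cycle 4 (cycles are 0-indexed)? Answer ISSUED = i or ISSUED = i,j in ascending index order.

0. ld.MEM @i0  | RAW+WAW r1
1. xor.ALU;sll.ALU @i1,i2  | 2-wide
2. ld.MEM;bne.BR @i3,i4  | 2-wide
3. beq.BR @i5  | no-port BR/BR
4. blt.BR @i6  | no-port BR/MUL
5. mulh.MUL @i7  | RAW r1
6. ld.MEM @i8  | RAW r3
7. add.ALU @i9  | RAW+WAW r0
8. or.ALU;sub.ALU @i10,i11  | 2-wide
9. xor.ALU @i12  | tail

ISSUED = 6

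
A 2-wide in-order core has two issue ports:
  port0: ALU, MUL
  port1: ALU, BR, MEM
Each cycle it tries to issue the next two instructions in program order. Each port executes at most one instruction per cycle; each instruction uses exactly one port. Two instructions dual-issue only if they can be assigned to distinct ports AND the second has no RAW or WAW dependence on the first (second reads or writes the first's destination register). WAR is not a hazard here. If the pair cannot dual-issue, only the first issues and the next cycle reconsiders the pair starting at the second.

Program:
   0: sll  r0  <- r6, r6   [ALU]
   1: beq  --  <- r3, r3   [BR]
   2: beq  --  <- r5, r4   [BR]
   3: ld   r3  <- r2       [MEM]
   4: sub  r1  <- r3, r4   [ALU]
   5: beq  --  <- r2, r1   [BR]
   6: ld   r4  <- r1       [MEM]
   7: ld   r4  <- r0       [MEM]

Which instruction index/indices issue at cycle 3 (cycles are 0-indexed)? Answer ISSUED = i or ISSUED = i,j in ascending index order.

ISSUED = 4

c0: i0+i1 sll/beq  dual
c1: i2 beq  no-port BR/MEM
c2: i3 ld  RAW r3
c3: i4 sub  RAW r1
c4: i5 beq  no-port BR/MEM
c5: i6 ld  no-port MEM/MEM
c6: i7 ld  tail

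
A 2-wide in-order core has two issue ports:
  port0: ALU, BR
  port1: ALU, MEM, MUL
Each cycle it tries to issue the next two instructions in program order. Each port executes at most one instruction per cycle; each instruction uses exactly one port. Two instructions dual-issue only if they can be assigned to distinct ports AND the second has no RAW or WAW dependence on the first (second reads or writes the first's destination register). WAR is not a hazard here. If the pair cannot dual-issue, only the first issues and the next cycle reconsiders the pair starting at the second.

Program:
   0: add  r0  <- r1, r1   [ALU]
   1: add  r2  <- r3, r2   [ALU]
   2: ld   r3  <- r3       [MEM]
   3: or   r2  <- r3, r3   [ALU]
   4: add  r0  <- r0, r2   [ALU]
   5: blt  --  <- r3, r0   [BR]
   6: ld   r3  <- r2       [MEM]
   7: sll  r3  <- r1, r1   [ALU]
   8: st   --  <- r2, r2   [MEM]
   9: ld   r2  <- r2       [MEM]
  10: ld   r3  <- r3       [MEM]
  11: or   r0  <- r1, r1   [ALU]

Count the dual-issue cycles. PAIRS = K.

  cy0 -> i0,i1 (add.ALU+add.ALU) 2-wide
  cy1 -> i2 (ld.MEM) RAW r3
  cy2 -> i3 (or.ALU) RAW r2
  cy3 -> i4 (add.ALU) RAW r0
  cy4 -> i5,i6 (blt.BR+ld.MEM) 2-wide
  cy5 -> i7,i8 (sll.ALU+st.MEM) 2-wide
  cy6 -> i9 (ld.MEM) no-port MEM/MEM
  cy7 -> i10,i11 (ld.MEM+or.ALU) 2-wide

PAIRS = 4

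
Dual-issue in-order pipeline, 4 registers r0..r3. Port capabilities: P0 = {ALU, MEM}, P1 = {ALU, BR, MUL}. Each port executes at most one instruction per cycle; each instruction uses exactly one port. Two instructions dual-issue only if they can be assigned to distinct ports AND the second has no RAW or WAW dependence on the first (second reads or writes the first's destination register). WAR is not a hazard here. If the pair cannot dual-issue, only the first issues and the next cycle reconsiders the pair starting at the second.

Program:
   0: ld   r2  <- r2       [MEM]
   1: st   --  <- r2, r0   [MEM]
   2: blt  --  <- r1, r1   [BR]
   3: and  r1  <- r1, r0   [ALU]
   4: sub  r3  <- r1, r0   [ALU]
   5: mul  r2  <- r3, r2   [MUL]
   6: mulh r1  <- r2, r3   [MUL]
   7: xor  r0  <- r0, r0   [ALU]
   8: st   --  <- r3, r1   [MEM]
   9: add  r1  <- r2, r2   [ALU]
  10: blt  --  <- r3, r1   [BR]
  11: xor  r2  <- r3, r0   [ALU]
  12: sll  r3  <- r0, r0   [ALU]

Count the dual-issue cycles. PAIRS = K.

PAIRS = 4

0. ld @i0  | no-port MEM/MEM
1. st blt @i1&i2  | pair
2. and @i3  | RAW r1
3. sub @i4  | RAW r3
4. mul @i5  | no-port MUL/MUL
5. mulh xor @i6&i7  | pair
6. st add @i8&i9  | pair
7. blt xor @i10&i11  | pair
8. sll @i12  | tail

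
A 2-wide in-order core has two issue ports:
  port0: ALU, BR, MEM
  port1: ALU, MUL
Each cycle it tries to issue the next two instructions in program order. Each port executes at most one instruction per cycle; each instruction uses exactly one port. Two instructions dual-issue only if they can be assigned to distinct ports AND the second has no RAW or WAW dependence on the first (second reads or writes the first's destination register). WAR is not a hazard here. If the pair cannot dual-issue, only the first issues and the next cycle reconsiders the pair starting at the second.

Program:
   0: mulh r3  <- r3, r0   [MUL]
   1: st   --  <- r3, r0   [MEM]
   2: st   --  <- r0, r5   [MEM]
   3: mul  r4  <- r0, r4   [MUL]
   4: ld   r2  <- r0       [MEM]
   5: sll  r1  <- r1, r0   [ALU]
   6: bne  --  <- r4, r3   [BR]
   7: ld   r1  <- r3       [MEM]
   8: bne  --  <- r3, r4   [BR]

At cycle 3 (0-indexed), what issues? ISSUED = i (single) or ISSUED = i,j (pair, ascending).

t=0 i0:mulh ; RAW r3
t=1 i1:st ; no-port MEM/MEM
t=2 i2&i3:st+mul ; dual
t=3 i4&i5:ld+sll ; dual
t=4 i6:bne ; no-port BR/MEM
t=5 i7:ld ; no-port MEM/BR
t=6 i8:bne ; tail

ISSUED = 4,5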